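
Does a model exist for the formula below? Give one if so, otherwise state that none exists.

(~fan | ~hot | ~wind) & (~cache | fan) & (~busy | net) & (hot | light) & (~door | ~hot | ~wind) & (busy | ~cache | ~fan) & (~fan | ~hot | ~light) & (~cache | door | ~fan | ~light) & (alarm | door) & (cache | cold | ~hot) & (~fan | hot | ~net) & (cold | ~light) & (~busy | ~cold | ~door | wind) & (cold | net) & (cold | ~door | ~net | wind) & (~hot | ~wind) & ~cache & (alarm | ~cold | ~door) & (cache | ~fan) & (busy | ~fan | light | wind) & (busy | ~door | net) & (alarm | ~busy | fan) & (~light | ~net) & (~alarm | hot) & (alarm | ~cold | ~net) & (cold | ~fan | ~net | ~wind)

door = False, cold = True, light = False, busy = False, net = False, fan = False, alarm = True, cache = False, hot = True, wind = False

Unit clause (~cache) forces cache = False.
In (cache | ~fan) only ~fan is left, so fan = False.
Set door = False.
  then (alarm | door) forces alarm = True.
  then (~alarm | hot) forces hot = True.
  then (cache | cold | ~hot) forces cold = True.
  then (~hot | ~wind) forces wind = False.
Set light = False.
Set busy = False.
Set net = False.
All clauses satisfied.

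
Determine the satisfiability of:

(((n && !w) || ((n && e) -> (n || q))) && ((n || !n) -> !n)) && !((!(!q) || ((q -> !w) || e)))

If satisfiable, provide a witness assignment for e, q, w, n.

Unsatisfiable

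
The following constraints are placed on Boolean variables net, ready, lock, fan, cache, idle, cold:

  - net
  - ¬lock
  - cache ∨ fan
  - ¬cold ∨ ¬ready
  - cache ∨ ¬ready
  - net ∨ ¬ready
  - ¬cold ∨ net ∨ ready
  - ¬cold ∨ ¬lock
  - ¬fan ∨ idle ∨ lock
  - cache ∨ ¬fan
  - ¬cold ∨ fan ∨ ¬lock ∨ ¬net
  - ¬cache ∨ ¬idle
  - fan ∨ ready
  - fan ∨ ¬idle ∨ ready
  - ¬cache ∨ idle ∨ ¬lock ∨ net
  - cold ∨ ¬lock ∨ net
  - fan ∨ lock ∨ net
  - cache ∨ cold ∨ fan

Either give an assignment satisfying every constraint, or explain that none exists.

net = True; ready = True; lock = False; fan = False; cache = True; idle = False; cold = False

Unit clause (net) forces net = True.
Unit clause (¬lock) forces lock = False.
Try ready = False:
  (fan ∨ ready) forces fan = True.
  (¬fan ∨ idle ∨ lock) forces idle = True.
  (cache ∨ ¬fan) forces cache = True.
  clause (¬cache ∨ ¬idle) is falsified — backtrack.
So ready = True.
  then (¬cold ∨ ¬ready) forces cold = False.
  then (cache ∨ ¬ready) forces cache = True.
  then (¬cache ∨ ¬idle) forces idle = False.
  then (¬fan ∨ idle ∨ lock) forces fan = False.
All clauses satisfied.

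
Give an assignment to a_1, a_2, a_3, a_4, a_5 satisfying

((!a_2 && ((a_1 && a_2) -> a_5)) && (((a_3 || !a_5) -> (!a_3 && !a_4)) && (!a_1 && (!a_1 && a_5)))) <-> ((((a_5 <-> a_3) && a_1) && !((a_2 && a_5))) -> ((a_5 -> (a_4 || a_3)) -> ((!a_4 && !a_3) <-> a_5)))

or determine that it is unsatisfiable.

a_1: True, a_2: False, a_3: True, a_4: False, a_5: True

  ((!a_2 && ((a_1 && a_2) -> a_5)) && (((a_3 || !a_5) -> (!a_3 && !a_4)) && (!a_1 && (!a_1 && a_5)))) <-> ((((a_5 <-> a_3) && a_1) && !((a_2 && a_5))) -> ((a_5 -> (a_4 || a_3)) -> ((!a_4 && !a_3) <-> a_5))) = True
    (!a_2 && ((a_1 && a_2) -> a_5)) && (((a_3 || !a_5) -> (!a_3 && !a_4)) && (!a_1 && (!a_1 && a_5))) = False
      !a_2 && ((a_1 && a_2) -> a_5) = True
        !a_2 = True
        (a_1 && a_2) -> a_5 = True
          a_1 && a_2 = False
      ((a_3 || !a_5) -> (!a_3 && !a_4)) && (!a_1 && (!a_1 && a_5)) = False
        (a_3 || !a_5) -> (!a_3 && !a_4) = False
          a_3 || !a_5 = True
            !a_5 = False
          !a_3 && !a_4 = False
            !a_3 = False
            !a_4 = True
        !a_1 && (!a_1 && a_5) = False
          !a_1 = False
          !a_1 && a_5 = False
            !a_1 = False
    (((a_5 <-> a_3) && a_1) && !((a_2 && a_5))) -> ((a_5 -> (a_4 || a_3)) -> ((!a_4 && !a_3) <-> a_5)) = False
      ((a_5 <-> a_3) && a_1) && !((a_2 && a_5)) = True
        (a_5 <-> a_3) && a_1 = True
          a_5 <-> a_3 = True
        !((a_2 && a_5)) = True
          a_2 && a_5 = False
      (a_5 -> (a_4 || a_3)) -> ((!a_4 && !a_3) <-> a_5) = False
        a_5 -> (a_4 || a_3) = True
          a_4 || a_3 = True
        (!a_4 && !a_3) <-> a_5 = False
          !a_4 && !a_3 = False
            !a_4 = True
            !a_3 = False
The formula evaluates to True.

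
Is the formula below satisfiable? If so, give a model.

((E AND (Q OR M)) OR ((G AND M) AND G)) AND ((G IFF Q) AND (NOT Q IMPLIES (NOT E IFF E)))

E = False; M = True; G = True; Q = True

  (E AND (Q OR M)) OR ((G AND M) AND G) = True
    E AND (Q OR M) = False
      Q OR M = True
    (G AND M) AND G = True
      G AND M = True
  (G IFF Q) AND (NOT Q IMPLIES (NOT E IFF E)) = True
    G IFF Q = True
    NOT Q IMPLIES (NOT E IFF E) = True
      NOT Q = False
      NOT E IFF E = False
        NOT E = True
Both conjuncts True, so the formula holds.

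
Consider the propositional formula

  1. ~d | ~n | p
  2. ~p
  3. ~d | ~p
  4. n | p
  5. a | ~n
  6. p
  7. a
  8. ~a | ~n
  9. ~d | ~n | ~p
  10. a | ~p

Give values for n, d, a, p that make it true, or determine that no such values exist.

No satisfying assignment exists.

Case p = True:
  Clause (~p) is falsified — contradiction.
Case p = False:
  Clause (p) is falsified — contradiction.
Both cases fail, so the formula is unsatisfiable.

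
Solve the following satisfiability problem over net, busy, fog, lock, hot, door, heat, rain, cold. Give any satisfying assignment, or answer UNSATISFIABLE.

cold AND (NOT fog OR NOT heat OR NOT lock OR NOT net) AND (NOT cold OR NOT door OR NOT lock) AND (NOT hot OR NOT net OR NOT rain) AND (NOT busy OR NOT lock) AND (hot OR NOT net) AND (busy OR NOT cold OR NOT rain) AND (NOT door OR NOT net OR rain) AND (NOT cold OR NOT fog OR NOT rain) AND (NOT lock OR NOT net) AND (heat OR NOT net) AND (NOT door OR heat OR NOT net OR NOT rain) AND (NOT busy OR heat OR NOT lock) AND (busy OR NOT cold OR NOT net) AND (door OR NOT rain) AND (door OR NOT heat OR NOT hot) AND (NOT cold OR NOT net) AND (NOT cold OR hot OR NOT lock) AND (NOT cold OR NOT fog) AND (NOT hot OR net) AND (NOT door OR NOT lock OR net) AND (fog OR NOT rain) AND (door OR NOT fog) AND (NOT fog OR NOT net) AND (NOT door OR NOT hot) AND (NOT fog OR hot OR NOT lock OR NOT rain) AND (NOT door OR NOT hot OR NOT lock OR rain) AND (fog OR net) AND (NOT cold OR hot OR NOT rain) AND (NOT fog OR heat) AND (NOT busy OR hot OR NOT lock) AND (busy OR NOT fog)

Case cold = True:
  (NOT cold OR NOT net) forces net = False.
  (NOT cold OR NOT fog) forces fog = False.
  Clause (fog OR net) is falsified — contradiction.
Case cold = False:
  Clause (cold) is falsified — contradiction.
Both cases fail, so the formula is unsatisfiable.

Unsatisfiable — no assignment works.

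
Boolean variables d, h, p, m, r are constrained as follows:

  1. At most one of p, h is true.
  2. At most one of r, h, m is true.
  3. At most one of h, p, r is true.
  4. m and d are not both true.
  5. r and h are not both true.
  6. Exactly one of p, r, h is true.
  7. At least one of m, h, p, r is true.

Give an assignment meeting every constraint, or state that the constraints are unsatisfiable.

d = False, h = False, p = False, m = False, r = True

  (1) {p, h}: 0 true — at most one ✓
  (2) {r, h, m}: 1 true — at most one ✓
  (3) {h, p, r}: 1 true — at most one ✓
  (4) m=F, d=F — not both ✓
  (5) r=T, h=F — not both ✓
  (6) {p, r, h}: 1 true — exactly one ✓
  (7) {m, h, p, r}: 1 true — at least one ✓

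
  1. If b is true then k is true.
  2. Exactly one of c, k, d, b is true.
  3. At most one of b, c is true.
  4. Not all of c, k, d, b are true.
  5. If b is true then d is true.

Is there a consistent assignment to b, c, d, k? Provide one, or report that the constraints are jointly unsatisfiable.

b = False, c = False, d = True, k = False

  (1) b=F ⇒ k: vacuous ✓
  (2) {c, k, d, b}: 1 true — exactly one ✓
  (3) {b, c}: 0 true — at most one ✓
  (4) {c, k, d, b}: 1/4 true — not all ✓
  (5) b=F ⇒ d: vacuous ✓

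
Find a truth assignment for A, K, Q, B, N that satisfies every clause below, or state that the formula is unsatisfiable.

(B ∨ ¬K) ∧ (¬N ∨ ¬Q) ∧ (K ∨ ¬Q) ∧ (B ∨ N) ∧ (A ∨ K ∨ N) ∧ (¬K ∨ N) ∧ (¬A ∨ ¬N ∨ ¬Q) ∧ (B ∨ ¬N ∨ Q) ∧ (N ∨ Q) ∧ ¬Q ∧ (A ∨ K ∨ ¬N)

A = True, K = False, Q = False, B = True, N = True

Unit clause (¬Q) forces Q = False.
In (N ∨ Q) only N is left, so N = True.
In (B ∨ ¬N ∨ Q) only B is left, so B = True.
Set A = True.
Set K = False.
All clauses satisfied.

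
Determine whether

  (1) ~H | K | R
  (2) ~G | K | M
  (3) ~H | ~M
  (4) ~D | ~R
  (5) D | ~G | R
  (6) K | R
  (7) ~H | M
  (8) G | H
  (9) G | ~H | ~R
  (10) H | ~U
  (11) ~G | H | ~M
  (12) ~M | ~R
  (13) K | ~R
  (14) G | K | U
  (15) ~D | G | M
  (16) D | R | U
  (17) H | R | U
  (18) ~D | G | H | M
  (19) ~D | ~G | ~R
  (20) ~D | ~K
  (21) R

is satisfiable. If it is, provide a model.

Unit clause (R) forces R = True.
In (~D | ~R) only ~D is left, so D = False.
In (~M | ~R) only ~M is left, so M = False.
In (K | ~R) only K is left, so K = True.
In (~H | M) only ~H is left, so H = False.
In (G | H) only G is left, so G = True.
In (H | ~U) only ~U is left, so U = False.
All clauses satisfied.

R=T; M=F; U=F; D=F; H=F; K=T; G=T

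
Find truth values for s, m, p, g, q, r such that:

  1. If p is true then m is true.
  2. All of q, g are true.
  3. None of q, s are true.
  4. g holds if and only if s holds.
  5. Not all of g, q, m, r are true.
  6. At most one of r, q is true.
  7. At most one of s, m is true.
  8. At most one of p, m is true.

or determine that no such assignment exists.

The formula is unsatisfiable.

Case q = True:
  Constraint (3) is violated (q=T) — contradiction.
Case q = False:
  Constraint (2) is violated (q=F) — contradiction.
Both cases fail — unsatisfiable.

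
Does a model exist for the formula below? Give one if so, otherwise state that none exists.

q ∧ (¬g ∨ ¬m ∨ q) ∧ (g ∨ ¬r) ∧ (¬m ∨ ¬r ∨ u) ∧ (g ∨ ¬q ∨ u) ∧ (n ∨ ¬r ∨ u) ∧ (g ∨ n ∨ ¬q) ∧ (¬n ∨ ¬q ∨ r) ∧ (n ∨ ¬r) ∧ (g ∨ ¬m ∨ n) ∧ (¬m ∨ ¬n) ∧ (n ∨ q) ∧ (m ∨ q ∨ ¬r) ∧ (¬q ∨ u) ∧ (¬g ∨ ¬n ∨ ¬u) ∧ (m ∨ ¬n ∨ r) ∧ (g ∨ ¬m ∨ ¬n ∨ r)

r = False; g = True; u = True; q = True; m = True; n = False

Unit clause (q) forces q = True.
In (¬q ∨ u) only u is left, so u = True.
Try r = True:
  (g ∨ ¬r) forces g = True.
  (n ∨ ¬r) forces n = True.
  clause (¬g ∨ ¬n ∨ ¬u) is falsified — backtrack.
So r = False.
  then (¬n ∨ ¬q ∨ r) forces n = False.
  then (g ∨ n ∨ ¬q) forces g = True.
Set m = True.
All clauses satisfied.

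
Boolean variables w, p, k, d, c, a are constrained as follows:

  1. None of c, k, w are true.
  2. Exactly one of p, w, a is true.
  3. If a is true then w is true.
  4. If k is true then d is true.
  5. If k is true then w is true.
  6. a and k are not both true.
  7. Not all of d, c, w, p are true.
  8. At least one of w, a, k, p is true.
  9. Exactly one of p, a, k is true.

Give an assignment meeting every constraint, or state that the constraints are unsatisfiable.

w = False, p = True, k = False, d = True, c = False, a = False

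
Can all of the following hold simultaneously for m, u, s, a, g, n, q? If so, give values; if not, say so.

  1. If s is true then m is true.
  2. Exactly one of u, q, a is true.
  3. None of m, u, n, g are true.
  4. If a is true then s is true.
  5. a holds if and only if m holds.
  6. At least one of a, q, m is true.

m = False; u = False; s = False; a = False; g = False; n = False; q = True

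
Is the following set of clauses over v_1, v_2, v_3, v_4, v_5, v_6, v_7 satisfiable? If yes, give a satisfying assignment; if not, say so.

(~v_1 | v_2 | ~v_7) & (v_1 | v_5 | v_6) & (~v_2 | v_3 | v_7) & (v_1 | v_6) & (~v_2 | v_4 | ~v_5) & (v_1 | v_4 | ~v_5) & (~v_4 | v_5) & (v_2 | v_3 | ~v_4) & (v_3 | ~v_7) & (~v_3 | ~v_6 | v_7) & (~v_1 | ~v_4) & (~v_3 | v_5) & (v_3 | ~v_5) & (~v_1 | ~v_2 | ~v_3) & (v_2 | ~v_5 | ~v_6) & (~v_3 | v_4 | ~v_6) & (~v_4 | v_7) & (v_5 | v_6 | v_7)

v_1: True, v_2: False, v_3: True, v_4: False, v_5: True, v_6: False, v_7: False

Set v_1 = True.
  then (~v_1 | ~v_4) forces v_4 = False.
Try v_2 = True:
  (~v_2 | v_4 | ~v_5) forces v_5 = False.
  (~v_3 | v_5) forces v_3 = False.
  (~v_2 | v_3 | v_7) forces v_7 = True.
  clause (v_3 | ~v_7) is falsified — backtrack.
So v_2 = False.
  then (~v_1 | v_2 | ~v_7) forces v_7 = False.
Set v_3 = True.
  then (~v_3 | ~v_6 | v_7) forces v_6 = False.
  then (~v_3 | v_5) forces v_5 = True.
All clauses satisfied.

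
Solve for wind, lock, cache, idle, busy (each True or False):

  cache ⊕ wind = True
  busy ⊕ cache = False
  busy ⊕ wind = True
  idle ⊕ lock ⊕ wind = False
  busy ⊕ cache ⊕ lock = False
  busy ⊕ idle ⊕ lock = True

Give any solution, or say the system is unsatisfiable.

wind = False, lock = False, cache = True, idle = False, busy = True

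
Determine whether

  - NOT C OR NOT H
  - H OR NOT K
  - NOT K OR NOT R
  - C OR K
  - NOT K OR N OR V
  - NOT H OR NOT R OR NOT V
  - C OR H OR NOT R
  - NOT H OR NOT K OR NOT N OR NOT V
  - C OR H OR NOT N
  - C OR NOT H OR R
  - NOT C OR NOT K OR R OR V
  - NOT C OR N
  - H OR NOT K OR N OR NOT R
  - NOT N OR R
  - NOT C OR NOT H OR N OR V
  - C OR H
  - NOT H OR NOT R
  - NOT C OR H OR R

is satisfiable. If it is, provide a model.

Set V = True.
Try N = False:
  (NOT C OR N) forces C = False.
  (C OR K) forces K = True.
  (H OR NOT K) forces H = True.
  (NOT K OR NOT R) forces R = False.
  clause (C OR NOT H OR R) is falsified — backtrack.
So N = True.
  then (NOT N OR R) forces R = True.
  then (NOT H OR NOT R) forces H = False.
  then (H OR NOT K) forces K = False.
  then (C OR K) forces C = True.
All clauses satisfied.

V: True; N: True; K: False; H: False; C: True; R: True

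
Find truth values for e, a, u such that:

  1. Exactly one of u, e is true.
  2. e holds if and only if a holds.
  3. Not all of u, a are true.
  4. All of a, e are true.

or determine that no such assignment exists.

e=T, a=T, u=F

  (1) {u, e}: 1 true — exactly one ✓
  (2) e=T, a=T — same ✓
  (3) {u, a}: 1/2 true — not all ✓
  (4) {a, e}: all 2 true ✓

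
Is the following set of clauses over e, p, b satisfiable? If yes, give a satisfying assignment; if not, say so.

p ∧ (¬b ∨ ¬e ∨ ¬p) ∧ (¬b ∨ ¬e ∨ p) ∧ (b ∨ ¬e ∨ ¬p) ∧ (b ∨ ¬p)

e=F, p=T, b=T

Unit clause (p) forces p = True.
In (b ∨ ¬p) only b is left, so b = True.
In (¬b ∨ ¬e ∨ ¬p) only ¬e is left, so e = False.
Check each clause:
  (p): p holds.
  (¬b ∨ ¬e ∨ ¬p): ¬e holds.
  (¬b ∨ ¬e ∨ p): ¬e holds.
  (b ∨ ¬e ∨ ¬p): b holds.
  (b ∨ ¬p): b holds.
All clauses satisfied.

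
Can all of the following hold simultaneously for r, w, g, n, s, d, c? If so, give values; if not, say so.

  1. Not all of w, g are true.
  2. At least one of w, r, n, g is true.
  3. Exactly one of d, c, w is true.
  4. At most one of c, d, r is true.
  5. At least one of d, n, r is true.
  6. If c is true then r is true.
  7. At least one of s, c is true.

r=F, w=F, g=T, n=F, s=T, d=T, c=F

  (1) {w, g}: 1/2 true — not all ✓
  (2) {w, r, n, g}: 1 true — at least one ✓
  (3) {d, c, w}: 1 true — exactly one ✓
  (4) {c, d, r}: 1 true — at most one ✓
  (5) {d, n, r}: 1 true — at least one ✓
  (6) c=F ⇒ r: vacuous ✓
  (7) {s, c}: 1 true — at least one ✓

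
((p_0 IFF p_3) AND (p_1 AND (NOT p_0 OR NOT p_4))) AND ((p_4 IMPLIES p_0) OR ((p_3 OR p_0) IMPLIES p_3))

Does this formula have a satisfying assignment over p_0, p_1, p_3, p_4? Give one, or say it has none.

p_0 = False; p_1 = True; p_3 = False; p_4 = False

  (p_0 IFF p_3) AND (p_1 AND (NOT p_0 OR NOT p_4)) = True
    p_0 IFF p_3 = True
    p_1 AND (NOT p_0 OR NOT p_4) = True
      NOT p_0 OR NOT p_4 = True
        NOT p_0 = True
        NOT p_4 = True
  (p_4 IMPLIES p_0) OR ((p_3 OR p_0) IMPLIES p_3) = True
    p_4 IMPLIES p_0 = True
    (p_3 OR p_0) IMPLIES p_3 = True
      p_3 OR p_0 = False
Both conjuncts True, so the formula holds.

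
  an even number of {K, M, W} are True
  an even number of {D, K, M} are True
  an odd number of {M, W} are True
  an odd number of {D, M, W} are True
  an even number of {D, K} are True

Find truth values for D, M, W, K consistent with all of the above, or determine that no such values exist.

Unsatisfiable

Adding constraints 1, 4, 5 mod 2: every variable appears an even number of times on the left, so the left side is 0.
But the right sides sum to 1 (mod 2). 0 ≠ 1 — the system is inconsistent.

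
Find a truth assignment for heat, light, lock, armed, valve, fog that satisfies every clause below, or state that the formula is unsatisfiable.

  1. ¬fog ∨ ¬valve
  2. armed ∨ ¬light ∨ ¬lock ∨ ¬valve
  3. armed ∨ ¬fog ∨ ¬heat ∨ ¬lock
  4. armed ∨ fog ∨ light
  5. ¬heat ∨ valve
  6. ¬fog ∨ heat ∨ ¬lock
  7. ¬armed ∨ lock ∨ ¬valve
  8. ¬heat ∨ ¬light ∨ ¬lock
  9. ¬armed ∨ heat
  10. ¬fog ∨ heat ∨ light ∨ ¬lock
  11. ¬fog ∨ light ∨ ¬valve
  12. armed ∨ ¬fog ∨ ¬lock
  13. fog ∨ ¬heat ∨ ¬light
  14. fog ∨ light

Try heat = True:
  (¬heat ∨ valve) forces valve = True.
  (¬fog ∨ ¬valve) forces fog = False.
  (fog ∨ ¬heat ∨ ¬light) forces light = False.
  clause (fog ∨ light) is falsified — backtrack.
So heat = False.
  then (¬armed ∨ heat) forces armed = False.
Set light = True.
Set lock = False.
Set valve = False.
Set fog = False.
All clauses satisfied.

heat=F; light=T; lock=F; armed=F; valve=F; fog=F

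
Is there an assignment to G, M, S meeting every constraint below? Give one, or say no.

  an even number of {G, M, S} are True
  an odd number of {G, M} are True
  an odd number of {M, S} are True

G=T; M=F; S=T

{G, M, S}: 2 true → even ✓
{G, M}: 1 true → odd ✓
{M, S}: 1 true → odd ✓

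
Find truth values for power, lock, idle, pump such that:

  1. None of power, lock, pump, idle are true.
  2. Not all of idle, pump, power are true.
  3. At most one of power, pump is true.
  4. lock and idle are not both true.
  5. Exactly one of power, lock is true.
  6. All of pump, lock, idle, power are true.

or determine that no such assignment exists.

No satisfying assignment exists.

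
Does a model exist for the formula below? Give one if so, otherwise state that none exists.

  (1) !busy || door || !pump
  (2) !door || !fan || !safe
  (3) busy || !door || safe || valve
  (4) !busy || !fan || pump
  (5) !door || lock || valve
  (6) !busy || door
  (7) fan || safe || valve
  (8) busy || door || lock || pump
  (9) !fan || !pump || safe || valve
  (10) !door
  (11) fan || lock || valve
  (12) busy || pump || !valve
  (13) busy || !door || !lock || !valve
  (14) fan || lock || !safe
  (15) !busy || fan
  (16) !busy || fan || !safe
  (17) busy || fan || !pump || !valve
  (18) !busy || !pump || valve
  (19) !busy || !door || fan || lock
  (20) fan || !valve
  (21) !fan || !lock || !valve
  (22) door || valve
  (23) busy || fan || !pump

valve: True, lock: False, safe: True, pump: True, door: False, busy: False, fan: True

Unit clause (!door) forces door = False.
In (door || valve) only valve is left, so valve = True.
In (!busy || door) only !busy is left, so busy = False.
In (busy || pump || !valve) only pump is left, so pump = True.
In (busy || fan || !pump || !valve) only fan is left, so fan = True.
In (!fan || !lock || !valve) only !lock is left, so lock = False.
Set safe = True.
All clauses satisfied.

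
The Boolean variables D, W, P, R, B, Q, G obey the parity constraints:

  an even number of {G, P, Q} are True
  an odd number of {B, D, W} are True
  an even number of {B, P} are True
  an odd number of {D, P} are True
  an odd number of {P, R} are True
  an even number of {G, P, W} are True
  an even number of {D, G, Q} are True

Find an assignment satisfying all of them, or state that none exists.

The formula is unsatisfiable.

Adding constraints 1, 4, 7 mod 2: every variable appears an even number of times on the left, so the left side is 0.
But the right sides sum to 1 (mod 2). 0 ≠ 1 — the system is inconsistent.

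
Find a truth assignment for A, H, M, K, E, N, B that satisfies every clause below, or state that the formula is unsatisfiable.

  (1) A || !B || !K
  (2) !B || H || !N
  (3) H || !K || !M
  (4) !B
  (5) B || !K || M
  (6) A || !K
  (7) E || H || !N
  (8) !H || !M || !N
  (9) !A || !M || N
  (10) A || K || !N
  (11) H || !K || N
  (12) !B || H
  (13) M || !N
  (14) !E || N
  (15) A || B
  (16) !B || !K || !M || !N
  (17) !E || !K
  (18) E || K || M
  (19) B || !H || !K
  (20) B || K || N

Unit clause (!B) forces B = False.
In (A || B) only A is left, so A = True.
Set H = False.
Try M = False:
  (B || !K || M) forces K = False.
  (M || !N) forces N = False.
  clause (B || K || N) is falsified — backtrack.
So M = True.
  then (H || !K || !M) forces K = False.
  then (!A || !M || N) forces N = True.
  then (E || H || !N) forces E = True.
All clauses satisfied.

A = True; H = False; M = True; K = False; E = True; N = True; B = False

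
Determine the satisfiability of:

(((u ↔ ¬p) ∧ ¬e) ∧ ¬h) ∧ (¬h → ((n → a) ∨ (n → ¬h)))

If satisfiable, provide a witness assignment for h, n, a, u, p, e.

h = False, n = False, a = True, u = False, p = True, e = False

  ((u ↔ ¬p) ∧ ¬e) ∧ ¬h = True
    (u ↔ ¬p) ∧ ¬e = True
      u ↔ ¬p = True
        ¬p = False
      ¬e = True
    ¬h = True
  ¬h → ((n → a) ∨ (n → ¬h)) = True
    ¬h = True
    (n → a) ∨ (n → ¬h) = True
      n → a = True
      n → ¬h = True
        ¬h = True
Both conjuncts True, so the formula holds.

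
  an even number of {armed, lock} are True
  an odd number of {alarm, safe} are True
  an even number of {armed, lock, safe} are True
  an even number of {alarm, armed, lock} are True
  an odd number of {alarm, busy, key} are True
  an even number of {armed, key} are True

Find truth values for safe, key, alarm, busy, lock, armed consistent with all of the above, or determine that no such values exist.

Adding constraints 2, 3, 4 mod 2: every variable appears an even number of times on the left, so the left side is 0.
But the right sides sum to 1 (mod 2). 0 ≠ 1 — the system is inconsistent.

The formula is unsatisfiable.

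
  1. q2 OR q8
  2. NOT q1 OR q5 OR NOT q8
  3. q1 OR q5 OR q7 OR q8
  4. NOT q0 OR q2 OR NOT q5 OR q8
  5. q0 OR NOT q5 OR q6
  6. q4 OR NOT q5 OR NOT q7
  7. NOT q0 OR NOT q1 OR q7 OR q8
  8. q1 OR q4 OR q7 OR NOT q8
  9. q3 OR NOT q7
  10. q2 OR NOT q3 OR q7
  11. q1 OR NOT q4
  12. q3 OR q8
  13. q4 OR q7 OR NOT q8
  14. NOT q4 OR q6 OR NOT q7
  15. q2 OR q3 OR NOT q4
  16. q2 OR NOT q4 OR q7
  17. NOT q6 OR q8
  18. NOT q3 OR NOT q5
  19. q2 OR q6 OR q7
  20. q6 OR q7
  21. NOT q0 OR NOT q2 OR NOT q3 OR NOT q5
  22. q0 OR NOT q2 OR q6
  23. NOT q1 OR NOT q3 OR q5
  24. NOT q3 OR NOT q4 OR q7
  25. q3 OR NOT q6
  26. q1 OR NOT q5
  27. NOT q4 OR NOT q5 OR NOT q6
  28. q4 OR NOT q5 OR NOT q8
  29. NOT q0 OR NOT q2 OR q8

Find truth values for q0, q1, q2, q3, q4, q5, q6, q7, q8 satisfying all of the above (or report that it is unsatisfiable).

Set q0 = False.
Set q1 = False.
  then (q1 OR NOT q4) forces q4 = False.
  then (q1 OR NOT q5) forces q5 = False.
Set q2 = False.
  then (q2 OR q8) forces q8 = True.
  then (q1 OR q4 OR q7 OR NOT q8) forces q7 = True.
  then (q3 OR NOT q7) forces q3 = True.
Set q6 = True.
All clauses satisfied.

q0: False, q1: False, q2: False, q3: True, q4: False, q5: False, q6: True, q7: True, q8: True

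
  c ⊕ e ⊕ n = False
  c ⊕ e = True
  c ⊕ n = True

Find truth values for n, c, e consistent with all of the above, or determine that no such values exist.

n = True, c = False, e = True

c ⊕ e ⊕ n = F ⊕ T ⊕ T = False ✓
c ⊕ e = F ⊕ T = True ✓
c ⊕ n = F ⊕ T = True ✓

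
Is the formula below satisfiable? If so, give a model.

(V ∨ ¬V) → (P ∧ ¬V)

V = False, P = True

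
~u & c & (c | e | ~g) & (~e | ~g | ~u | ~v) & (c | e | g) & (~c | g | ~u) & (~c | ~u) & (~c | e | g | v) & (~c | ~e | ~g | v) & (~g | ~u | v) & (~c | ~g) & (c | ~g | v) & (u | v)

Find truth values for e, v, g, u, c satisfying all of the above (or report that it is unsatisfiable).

Unit clause (~u) forces u = False.
Unit clause (c) forces c = True.
In (~c | ~g) only ~g is left, so g = False.
In (u | v) only v is left, so v = True.
Set e = False.
All clauses satisfied.

e = False; v = True; g = False; u = False; c = True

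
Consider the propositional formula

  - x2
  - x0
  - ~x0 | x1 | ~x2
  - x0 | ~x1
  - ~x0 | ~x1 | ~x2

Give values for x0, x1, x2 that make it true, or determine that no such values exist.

UNSATISFIABLE

Case x0 = True:
  (x2) forces x2 = True.
  (~x0 | x1 | ~x2) forces x1 = True.
  Clause (~x0 | ~x1 | ~x2) is falsified — contradiction.
Case x0 = False:
  Clause (x0) is falsified — contradiction.
Both cases fail, so the formula is unsatisfiable.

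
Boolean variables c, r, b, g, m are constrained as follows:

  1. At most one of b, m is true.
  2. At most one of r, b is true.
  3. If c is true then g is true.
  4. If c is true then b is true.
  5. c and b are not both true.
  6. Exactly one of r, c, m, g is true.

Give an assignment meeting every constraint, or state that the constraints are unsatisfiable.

c = False, r = True, b = False, g = False, m = False

  (1) {b, m}: 0 true — at most one ✓
  (2) {r, b}: 1 true — at most one ✓
  (3) c=F ⇒ g: vacuous ✓
  (4) c=F ⇒ b: vacuous ✓
  (5) c=F, b=F — not both ✓
  (6) {r, c, m, g}: 1 true — exactly one ✓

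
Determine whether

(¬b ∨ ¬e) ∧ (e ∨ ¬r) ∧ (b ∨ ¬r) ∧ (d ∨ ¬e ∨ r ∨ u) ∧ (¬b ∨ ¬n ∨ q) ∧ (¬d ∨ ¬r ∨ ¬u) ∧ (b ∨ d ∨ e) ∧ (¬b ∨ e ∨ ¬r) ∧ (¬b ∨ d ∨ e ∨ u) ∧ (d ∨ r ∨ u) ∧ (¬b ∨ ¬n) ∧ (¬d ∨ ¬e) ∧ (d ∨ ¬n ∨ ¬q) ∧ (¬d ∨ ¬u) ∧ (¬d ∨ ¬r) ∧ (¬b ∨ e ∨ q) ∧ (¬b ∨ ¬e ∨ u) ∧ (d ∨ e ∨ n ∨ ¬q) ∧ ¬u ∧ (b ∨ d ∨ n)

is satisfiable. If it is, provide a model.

Unit clause (¬u) forces u = False.
Set q = True.
Try d = False:
  (d ∨ r ∨ u) forces r = True.
  (e ∨ ¬r) forces e = True.
  (¬b ∨ ¬e) forces b = False.
  clause (b ∨ ¬r) is falsified — backtrack.
So d = True.
  then (¬d ∨ ¬e) forces e = False.
  then (¬d ∨ ¬r) forces r = False.
Set n = False.
Set b = False.
All clauses satisfied.

q: True, u: False, d: True, r: False, n: False, e: False, b: False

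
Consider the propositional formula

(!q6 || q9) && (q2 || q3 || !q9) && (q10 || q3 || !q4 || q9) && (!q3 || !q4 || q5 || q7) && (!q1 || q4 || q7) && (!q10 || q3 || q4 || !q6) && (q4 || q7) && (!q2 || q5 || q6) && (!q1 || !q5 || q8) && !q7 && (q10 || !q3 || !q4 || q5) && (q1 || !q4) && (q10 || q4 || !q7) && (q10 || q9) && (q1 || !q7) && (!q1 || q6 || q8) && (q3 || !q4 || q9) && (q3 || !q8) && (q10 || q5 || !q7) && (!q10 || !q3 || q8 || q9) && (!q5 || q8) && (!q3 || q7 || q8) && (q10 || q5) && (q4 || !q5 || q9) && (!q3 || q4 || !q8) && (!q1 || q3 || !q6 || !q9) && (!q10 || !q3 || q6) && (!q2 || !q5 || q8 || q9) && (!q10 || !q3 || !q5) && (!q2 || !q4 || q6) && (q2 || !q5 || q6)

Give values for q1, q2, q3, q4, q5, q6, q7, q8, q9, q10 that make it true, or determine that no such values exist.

Unit clause (!q7) forces q7 = False.
In (q4 || q7) only q4 is left, so q4 = True.
In (q1 || !q4) only q1 is left, so q1 = True.
Set q2 = True.
  then (!q2 || !q4 || q6) forces q6 = True.
  then (!q6 || q9) forces q9 = True.
  then (!q1 || q3 || !q6 || !q9) forces q3 = True.
  then (!q3 || !q4 || q5 || q7) forces q5 = True.
  then (!q1 || !q5 || q8) forces q8 = True.
  then (!q10 || !q3 || !q5) forces q10 = False.
All clauses satisfied.

q1: True, q2: True, q3: True, q4: True, q5: True, q6: True, q7: False, q8: True, q9: True, q10: False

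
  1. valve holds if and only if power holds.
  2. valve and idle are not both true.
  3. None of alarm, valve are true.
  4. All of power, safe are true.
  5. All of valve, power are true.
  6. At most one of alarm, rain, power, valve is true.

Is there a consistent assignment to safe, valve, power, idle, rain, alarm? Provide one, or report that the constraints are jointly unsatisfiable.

Case valve = True:
  Constraint (3) is violated (valve=T) — contradiction.
Case valve = False:
  Constraint (5) is violated (valve=F) — contradiction.
Both cases fail — unsatisfiable.

Unsatisfiable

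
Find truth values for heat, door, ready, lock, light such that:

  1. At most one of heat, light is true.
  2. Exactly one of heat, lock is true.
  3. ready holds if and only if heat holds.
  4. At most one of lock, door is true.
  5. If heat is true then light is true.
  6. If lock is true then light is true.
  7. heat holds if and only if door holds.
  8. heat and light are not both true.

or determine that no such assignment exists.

heat = False; door = False; ready = False; lock = True; light = True

  (1) {heat, light}: 1 true — at most one ✓
  (2) {heat, lock}: 1 true — exactly one ✓
  (3) ready=F, heat=F — same ✓
  (4) {lock, door}: 1 true — at most one ✓
  (5) heat=F ⇒ light: vacuous ✓
  (6) lock=T ⇒ light: T ✓
  (7) heat=F, door=F — same ✓
  (8) heat=F, light=T — not both ✓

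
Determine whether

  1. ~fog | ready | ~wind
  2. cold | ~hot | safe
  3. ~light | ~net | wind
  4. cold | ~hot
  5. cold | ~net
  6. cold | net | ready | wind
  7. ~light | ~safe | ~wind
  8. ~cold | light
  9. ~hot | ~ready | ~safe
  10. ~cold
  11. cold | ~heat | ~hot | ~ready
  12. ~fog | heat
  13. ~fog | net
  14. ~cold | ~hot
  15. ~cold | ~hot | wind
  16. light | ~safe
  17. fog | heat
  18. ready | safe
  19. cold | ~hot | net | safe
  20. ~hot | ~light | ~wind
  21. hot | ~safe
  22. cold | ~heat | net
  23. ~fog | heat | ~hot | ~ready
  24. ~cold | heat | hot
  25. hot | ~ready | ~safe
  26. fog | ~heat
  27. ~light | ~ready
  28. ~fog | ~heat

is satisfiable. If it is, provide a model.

Unsatisfiable

Case cold = True:
  Clause (~cold) is falsified — contradiction.
Case cold = False:
  (cold | ~hot) forces hot = False.
  (cold | ~net) forces net = False.
  (~fog | net) forces fog = False.
  (fog | heat) forces heat = True.
  Clause (cold | ~heat | net) is falsified — contradiction.
Both cases fail, so the formula is unsatisfiable.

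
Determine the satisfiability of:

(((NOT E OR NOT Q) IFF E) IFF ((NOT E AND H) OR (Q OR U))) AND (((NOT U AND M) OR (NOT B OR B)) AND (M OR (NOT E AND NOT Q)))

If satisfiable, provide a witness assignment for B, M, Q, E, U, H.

B: True; M: False; Q: False; E: False; U: False; H: False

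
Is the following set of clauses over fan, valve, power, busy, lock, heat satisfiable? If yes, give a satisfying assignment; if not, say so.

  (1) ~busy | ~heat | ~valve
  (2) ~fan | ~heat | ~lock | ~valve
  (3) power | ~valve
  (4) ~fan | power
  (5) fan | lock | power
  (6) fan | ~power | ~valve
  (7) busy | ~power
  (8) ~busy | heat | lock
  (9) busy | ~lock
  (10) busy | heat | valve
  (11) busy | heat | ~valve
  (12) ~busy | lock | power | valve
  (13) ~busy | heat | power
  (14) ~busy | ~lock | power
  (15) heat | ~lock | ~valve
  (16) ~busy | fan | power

Set fan = True.
  then (~fan | power) forces power = True.
  then (busy | ~power) forces busy = True.
Try valve = True:
  (~busy | ~heat | ~valve) forces heat = False.
  (~busy | heat | lock) forces lock = True.
  clause (heat | ~lock | ~valve) is falsified — backtrack.
So valve = False.
Set lock = True.
Set heat = False.
All clauses satisfied.

fan = True, valve = False, power = True, busy = True, lock = True, heat = False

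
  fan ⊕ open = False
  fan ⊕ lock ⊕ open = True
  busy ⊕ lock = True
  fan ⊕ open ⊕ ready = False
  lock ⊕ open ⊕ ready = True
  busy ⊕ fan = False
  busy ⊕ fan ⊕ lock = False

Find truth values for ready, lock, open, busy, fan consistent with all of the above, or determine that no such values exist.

No satisfying assignment exists.

Adding constraints 1, 2, 3, 4, 5, 7 mod 2: every variable appears an even number of times on the left, so the left side is 0.
But the right sides sum to 1 (mod 2). 0 ≠ 1 — the system is inconsistent.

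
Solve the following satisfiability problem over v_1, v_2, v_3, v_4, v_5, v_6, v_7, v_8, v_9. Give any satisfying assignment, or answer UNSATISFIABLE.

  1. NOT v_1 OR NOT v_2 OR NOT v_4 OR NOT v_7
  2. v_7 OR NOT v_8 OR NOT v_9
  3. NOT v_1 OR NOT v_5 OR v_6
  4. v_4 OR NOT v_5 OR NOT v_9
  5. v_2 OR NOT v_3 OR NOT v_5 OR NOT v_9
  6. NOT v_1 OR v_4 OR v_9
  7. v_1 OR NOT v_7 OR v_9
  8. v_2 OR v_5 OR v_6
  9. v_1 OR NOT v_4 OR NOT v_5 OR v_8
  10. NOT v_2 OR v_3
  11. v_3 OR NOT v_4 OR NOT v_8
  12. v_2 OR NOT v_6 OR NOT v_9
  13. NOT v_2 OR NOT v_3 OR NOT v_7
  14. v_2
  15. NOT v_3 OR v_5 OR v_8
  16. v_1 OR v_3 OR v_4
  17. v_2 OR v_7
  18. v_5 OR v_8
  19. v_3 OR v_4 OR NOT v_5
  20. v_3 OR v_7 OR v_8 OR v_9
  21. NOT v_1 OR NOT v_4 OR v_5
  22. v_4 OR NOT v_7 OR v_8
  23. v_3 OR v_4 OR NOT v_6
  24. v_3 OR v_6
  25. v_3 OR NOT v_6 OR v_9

v_1 = False, v_2 = True, v_3 = True, v_4 = True, v_5 = False, v_6 = False, v_7 = False, v_8 = True, v_9 = False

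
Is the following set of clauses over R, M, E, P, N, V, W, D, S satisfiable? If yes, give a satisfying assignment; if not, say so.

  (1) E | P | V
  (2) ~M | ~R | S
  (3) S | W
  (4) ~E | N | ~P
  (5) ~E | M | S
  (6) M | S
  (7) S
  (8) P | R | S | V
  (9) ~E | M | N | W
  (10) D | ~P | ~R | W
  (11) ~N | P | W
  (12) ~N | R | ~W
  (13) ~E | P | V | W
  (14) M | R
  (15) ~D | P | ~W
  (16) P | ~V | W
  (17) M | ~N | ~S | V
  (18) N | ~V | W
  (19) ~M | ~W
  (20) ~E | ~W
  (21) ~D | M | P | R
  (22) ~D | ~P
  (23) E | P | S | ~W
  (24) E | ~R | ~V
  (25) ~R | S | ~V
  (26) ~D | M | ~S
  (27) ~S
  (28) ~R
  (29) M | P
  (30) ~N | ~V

Unsatisfiable — no assignment works.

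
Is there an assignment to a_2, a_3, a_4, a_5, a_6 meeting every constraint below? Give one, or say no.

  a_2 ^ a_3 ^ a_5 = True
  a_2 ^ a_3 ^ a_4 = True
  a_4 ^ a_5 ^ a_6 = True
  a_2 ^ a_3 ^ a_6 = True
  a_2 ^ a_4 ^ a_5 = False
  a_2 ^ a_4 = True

a_2 = False; a_3 = False; a_4 = True; a_5 = True; a_6 = True

a_2 ^ a_3 ^ a_5 = F ^ F ^ T = True ✓
a_2 ^ a_3 ^ a_4 = F ^ F ^ T = True ✓
a_4 ^ a_5 ^ a_6 = T ^ T ^ T = True ✓
a_2 ^ a_3 ^ a_6 = F ^ F ^ T = True ✓
a_2 ^ a_4 ^ a_5 = F ^ T ^ T = False ✓
a_2 ^ a_4 = F ^ T = True ✓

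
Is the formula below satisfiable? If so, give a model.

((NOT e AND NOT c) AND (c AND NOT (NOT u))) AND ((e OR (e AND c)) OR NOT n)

No satisfying assignment exists.

Case c = True: the conjunct NOT c is False.
Case c = False: the conjunct c is False.
Both cases fail — unsatisfiable.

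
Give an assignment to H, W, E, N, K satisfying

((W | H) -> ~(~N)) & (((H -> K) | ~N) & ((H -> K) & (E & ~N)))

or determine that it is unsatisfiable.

H=F; W=F; E=T; N=F; K=T

  (W | H) -> ~(~N) = True
    W | H = False
    ~(~N) = False
      ~N = True
  ((H -> K) | ~N) & ((H -> K) & (E & ~N)) = True
    (H -> K) | ~N = True
      H -> K = True
      ~N = True
    (H -> K) & (E & ~N) = True
      H -> K = True
      E & ~N = True
        ~N = True
Both conjuncts True, so the formula holds.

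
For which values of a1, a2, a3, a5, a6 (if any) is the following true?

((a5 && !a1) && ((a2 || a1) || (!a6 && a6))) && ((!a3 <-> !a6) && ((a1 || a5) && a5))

a1 = False, a2 = True, a3 = False, a5 = True, a6 = False

  (a5 && !a1) && ((a2 || a1) || (!a6 && a6)) = True
    a5 && !a1 = True
      !a1 = True
    (a2 || a1) || (!a6 && a6) = True
      a2 || a1 = True
      !a6 && a6 = False
        !a6 = True
  (!a3 <-> !a6) && ((a1 || a5) && a5) = True
    !a3 <-> !a6 = True
      !a3 = True
      !a6 = True
    (a1 || a5) && a5 = True
      a1 || a5 = True
Both conjuncts True, so the formula holds.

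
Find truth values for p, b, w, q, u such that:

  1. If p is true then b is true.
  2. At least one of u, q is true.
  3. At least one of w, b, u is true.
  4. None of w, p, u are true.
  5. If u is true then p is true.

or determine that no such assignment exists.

p = False; b = True; w = False; q = True; u = False

  (1) p=F ⇒ b: vacuous ✓
  (2) {u, q}: 1 true — at least one ✓
  (3) {w, b, u}: 1 true — at least one ✓
  (4) {w, p, u}: 0 true — none ✓
  (5) u=F ⇒ p: vacuous ✓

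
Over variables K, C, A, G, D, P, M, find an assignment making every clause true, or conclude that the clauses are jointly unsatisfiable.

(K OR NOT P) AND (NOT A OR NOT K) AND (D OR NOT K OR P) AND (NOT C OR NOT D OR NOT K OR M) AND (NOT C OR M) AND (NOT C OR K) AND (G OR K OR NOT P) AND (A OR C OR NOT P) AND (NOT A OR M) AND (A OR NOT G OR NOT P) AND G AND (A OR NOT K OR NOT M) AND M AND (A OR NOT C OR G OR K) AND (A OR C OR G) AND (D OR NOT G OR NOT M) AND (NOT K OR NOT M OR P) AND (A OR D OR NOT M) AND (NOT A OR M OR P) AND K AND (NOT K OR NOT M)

Case G = True:
  (M) forces M = True.
  (D OR NOT G OR NOT M) forces D = True.
  (K) forces K = True.
  Clause (NOT K OR NOT M) is falsified — contradiction.
Case G = False:
  Clause (G) is falsified — contradiction.
Both cases fail, so the formula is unsatisfiable.

Unsatisfiable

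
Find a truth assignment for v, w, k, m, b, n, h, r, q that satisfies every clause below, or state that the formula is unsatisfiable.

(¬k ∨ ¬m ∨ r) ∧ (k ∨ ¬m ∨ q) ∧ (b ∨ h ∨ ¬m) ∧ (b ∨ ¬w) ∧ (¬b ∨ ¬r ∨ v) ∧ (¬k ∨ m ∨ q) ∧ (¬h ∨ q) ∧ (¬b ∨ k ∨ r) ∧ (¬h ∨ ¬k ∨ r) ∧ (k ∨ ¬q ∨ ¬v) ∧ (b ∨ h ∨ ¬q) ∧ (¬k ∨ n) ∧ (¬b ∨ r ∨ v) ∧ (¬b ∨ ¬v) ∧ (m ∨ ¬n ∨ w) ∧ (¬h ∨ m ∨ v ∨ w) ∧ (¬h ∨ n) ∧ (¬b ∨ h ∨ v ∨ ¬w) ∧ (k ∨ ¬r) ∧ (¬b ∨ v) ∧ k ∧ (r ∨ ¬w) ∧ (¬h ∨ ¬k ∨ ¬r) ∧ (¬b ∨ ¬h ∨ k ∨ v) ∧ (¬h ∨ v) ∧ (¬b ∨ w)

The formula is unsatisfiable.

Case b = True:
  (¬b ∨ ¬v) forces v = False.
  Clause (¬b ∨ v) is falsified — contradiction.
Case b = False:
  (b ∨ ¬w) forces w = False.
  (k) forces k = True.
  (¬k ∨ n) forces n = True.
  (m ∨ ¬n ∨ w) forces m = True.
  (¬k ∨ ¬m ∨ r) forces r = True.
  (b ∨ h ∨ ¬m) forces h = True.
  Clause (¬h ∨ ¬k ∨ ¬r) is falsified — contradiction.
Both cases fail, so the formula is unsatisfiable.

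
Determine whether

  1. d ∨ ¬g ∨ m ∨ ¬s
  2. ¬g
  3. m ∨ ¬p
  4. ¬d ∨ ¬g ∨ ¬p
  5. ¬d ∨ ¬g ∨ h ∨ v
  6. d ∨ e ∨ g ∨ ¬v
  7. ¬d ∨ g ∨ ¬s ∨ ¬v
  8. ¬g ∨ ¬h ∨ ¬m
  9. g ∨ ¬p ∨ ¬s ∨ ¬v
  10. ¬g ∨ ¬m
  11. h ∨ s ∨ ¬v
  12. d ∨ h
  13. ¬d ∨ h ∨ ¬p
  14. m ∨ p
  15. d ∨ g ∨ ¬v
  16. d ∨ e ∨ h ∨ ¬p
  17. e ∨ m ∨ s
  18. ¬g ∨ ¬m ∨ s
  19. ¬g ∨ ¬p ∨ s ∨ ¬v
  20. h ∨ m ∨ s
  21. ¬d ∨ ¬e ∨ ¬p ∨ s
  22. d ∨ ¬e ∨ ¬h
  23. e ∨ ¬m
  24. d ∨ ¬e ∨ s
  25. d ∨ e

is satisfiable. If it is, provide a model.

h = True; m = True; v = True; d = True; g = False; p = False; e = True; s = False

Unit clause (¬g) forces g = False.
Set h = True.
Set m = True.
  then (e ∨ ¬m) forces e = True.
  then (d ∨ ¬e ∨ ¬h) forces d = True.
Set v = True.
  then (¬d ∨ g ∨ ¬s ∨ ¬v) forces s = False.
  then (¬d ∨ ¬e ∨ ¬p ∨ s) forces p = False.
All clauses satisfied.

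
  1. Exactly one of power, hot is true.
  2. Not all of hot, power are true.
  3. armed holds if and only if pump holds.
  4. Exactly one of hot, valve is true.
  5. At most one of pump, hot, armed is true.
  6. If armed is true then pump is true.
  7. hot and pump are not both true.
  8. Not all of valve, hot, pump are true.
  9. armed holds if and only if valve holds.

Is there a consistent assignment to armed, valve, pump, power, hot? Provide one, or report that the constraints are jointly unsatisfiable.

armed=F, valve=F, pump=F, power=F, hot=T

  (1) {power, hot}: 1 true — exactly one ✓
  (2) {hot, power}: 1/2 true — not all ✓
  (3) armed=F, pump=F — same ✓
  (4) {hot, valve}: 1 true — exactly one ✓
  (5) {pump, hot, armed}: 1 true — at most one ✓
  (6) armed=F ⇒ pump: vacuous ✓
  (7) hot=T, pump=F — not both ✓
  (8) {valve, hot, pump}: 1/3 true — not all ✓
  (9) armed=F, valve=F — same ✓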